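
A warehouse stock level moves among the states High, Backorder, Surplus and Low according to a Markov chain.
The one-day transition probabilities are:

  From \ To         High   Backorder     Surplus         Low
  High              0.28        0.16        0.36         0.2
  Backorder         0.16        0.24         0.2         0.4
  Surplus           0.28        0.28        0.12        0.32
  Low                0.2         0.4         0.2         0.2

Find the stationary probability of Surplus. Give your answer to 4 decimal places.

0.2184

Let the stationary distribution be π with π = πP and π_1 + π_2 + π_3 + π_4 = 1.
π_1 = 0.28·π_1 + 0.16·π_2 + 0.28·π_3 + 0.2·π_4
π_2 = 0.16·π_1 + 0.24·π_2 + 0.28·π_3 + 0.4·π_4
π_3 = 0.36·π_1 + 0.2·π_2 + 0.12·π_3 + 0.2·π_4
Solving with the normalization constraint gives π = (0.2244, 0.2758, 0.2184, 0.2814).
So the stationary probability of Surplus is 0.2184.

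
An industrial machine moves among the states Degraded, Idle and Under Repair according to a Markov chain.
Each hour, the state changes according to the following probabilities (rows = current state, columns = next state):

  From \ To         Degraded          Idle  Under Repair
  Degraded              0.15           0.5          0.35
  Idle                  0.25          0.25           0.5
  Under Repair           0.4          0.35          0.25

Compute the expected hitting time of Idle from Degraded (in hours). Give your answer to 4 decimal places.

2.2111

Let t(s) be the expected number of hours to first reach Idle from state s, with t(Idle) = 0. Conditioning on the first hour:
t(Degraded) = 1 + 0.15·t(Degraded) + 0.35·t(Under Repair)
t(Under Repair) = 1 + 0.4·t(Degraded) + 0.25·t(Under Repair)
Solving: t(Degraded) = 2.2111, t(Under Repair) = 2.5126.
Expected hours from Degraded to Idle: 2.2111.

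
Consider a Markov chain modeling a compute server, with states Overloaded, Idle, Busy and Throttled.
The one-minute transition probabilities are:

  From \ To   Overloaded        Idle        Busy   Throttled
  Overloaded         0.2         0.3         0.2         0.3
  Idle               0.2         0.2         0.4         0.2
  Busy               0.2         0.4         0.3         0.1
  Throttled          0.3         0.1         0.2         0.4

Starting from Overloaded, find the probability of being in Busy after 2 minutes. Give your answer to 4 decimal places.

0.2800

Propagate the distribution vector 2 minutes from Overloaded.
After 0 minutes: (1.0000, 0.0000, 0.0000, 0.0000)
After 1 minute: (0.2000, 0.3000, 0.2000, 0.3000)
After 2 minutes: (0.2300, 0.2300, 0.2800, 0.2600)
P(in Busy after 2 minutes) = 0.2800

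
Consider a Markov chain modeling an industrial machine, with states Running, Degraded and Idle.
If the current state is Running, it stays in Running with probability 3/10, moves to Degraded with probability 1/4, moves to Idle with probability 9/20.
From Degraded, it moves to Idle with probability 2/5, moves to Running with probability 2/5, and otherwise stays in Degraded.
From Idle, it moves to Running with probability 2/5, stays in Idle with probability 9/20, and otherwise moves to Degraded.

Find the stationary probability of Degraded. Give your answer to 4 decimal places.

0.1962

Let the stationary distribution be π with π = πP and π_1 + π_2 + π_3 = 1.
π_1 = 0.3·π_1 + 0.4·π_2 + 0.4·π_3
π_2 = 0.25·π_1 + 0.2·π_2 + 0.15·π_3
Solving with the normalization constraint gives π = (0.3636, 0.1962, 0.4402).
So the stationary probability of Degraded is 0.1962.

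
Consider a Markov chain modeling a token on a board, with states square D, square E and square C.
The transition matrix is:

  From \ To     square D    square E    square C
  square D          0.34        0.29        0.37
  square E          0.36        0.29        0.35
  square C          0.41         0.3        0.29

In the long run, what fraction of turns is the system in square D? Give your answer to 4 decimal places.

0.3695

Let the stationary distribution be π with π = πP and π_1 + π_2 + π_3 = 1.
π_1 = 0.34·π_1 + 0.36·π_2 + 0.41·π_3
π_2 = 0.29·π_1 + 0.29·π_2 + 0.3·π_3
Solving with the normalization constraint gives π = (0.3695, 0.2934, 0.3372).
So the stationary probability of square D is 0.3695.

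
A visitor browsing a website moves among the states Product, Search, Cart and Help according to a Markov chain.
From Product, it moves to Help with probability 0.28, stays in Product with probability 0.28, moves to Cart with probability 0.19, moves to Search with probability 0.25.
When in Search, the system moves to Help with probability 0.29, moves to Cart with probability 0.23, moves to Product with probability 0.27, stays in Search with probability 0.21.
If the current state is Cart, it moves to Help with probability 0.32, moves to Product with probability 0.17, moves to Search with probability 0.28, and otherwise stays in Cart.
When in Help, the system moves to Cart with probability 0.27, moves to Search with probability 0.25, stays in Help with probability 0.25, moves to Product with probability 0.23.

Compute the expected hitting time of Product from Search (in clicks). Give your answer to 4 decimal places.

Let t(s) be the expected number of clicks to first reach Product from state s, with t(Product) = 0. Conditioning on the first click:
t(Search) = 1 + 0.21·t(Search) + 0.23·t(Cart) + 0.29·t(Help)
t(Cart) = 1 + 0.28·t(Search) + 0.23·t(Cart) + 0.32·t(Help)
t(Help) = 1 + 0.25·t(Search) + 0.27·t(Cart) + 0.25·t(Help)
Solving: t(Search) = 4.2658, t(Cart) = 4.6978, t(Help) = 4.4465.
Expected clicks from Search to Product: 4.2658.

4.2658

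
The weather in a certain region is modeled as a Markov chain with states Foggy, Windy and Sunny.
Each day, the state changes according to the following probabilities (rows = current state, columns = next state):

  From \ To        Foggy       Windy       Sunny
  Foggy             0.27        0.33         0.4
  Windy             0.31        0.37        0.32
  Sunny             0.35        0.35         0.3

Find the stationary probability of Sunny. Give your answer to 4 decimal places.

Let the stationary distribution be π with π = πP and π_1 + π_2 + π_3 = 1.
π_1 = 0.27·π_1 + 0.31·π_2 + 0.35·π_3
π_2 = 0.33·π_1 + 0.37·π_2 + 0.35·π_3
Solving with the normalization constraint gives π = (0.3111, 0.3508, 0.3381).
So the stationary probability of Sunny is 0.3381.

0.3381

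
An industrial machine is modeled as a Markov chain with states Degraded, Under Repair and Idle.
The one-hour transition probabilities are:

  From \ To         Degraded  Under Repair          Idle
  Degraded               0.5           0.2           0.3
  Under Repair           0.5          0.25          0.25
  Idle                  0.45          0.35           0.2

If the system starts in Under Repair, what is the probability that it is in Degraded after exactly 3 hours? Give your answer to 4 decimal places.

Propagate the distribution vector 3 hours from Under Repair.
After 0 hours: (0.0000, 1.0000, 0.0000)
After 1 hour: (0.5000, 0.2500, 0.2500)
After 2 hours: (0.4875, 0.2500, 0.2625)
After 3 hours: (0.4869, 0.2519, 0.2613)
P(in Degraded after 3 hours) = 0.4869

0.4869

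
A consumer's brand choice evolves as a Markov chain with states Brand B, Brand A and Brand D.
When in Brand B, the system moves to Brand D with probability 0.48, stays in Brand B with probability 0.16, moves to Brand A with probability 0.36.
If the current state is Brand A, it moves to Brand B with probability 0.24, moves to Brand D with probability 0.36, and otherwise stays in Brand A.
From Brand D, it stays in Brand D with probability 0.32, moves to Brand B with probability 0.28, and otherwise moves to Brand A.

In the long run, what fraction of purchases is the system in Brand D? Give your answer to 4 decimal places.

Let the stationary distribution be π with π = πP and π_1 + π_2 + π_3 = 1.
π_1 = 0.16·π_1 + 0.24·π_2 + 0.28·π_3
π_2 = 0.36·π_1 + 0.4·π_2 + 0.4·π_3
Solving with the normalization constraint gives π = (0.2361, 0.3906, 0.3734).
So the stationary probability of Brand D is 0.3734.

0.3734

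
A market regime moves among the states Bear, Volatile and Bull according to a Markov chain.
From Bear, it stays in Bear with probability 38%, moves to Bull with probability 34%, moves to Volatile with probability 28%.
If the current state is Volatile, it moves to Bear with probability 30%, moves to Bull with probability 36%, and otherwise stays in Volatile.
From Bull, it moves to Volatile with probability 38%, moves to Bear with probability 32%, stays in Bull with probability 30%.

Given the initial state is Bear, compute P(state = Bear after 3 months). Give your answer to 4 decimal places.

0.3336

Propagate the distribution vector 3 months from Bear.
After 0 months: (1.0000, 0.0000, 0.0000)
After 1 month: (0.3800, 0.2800, 0.3400)
After 2 months: (0.3372, 0.3308, 0.3320)
After 3 months: (0.3336, 0.3330, 0.3333)
P(in Bear after 3 months) = 0.3336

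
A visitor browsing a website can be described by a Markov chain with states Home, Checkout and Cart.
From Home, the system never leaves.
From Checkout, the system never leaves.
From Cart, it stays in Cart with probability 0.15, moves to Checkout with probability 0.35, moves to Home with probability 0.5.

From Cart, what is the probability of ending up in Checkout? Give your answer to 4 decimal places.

0.4118

Let h(s) be the probability of absorption at Checkout starting from transient state s. Then h(Checkout) = 1 and h(Home) = 0. By first-step analysis:
h(Cart) = 0.5·0 + 0.35·1 + 0.15·h(Cart)
Solving: h(Cart) = 0.4118.
Starting from Cart, the probability is 0.4118.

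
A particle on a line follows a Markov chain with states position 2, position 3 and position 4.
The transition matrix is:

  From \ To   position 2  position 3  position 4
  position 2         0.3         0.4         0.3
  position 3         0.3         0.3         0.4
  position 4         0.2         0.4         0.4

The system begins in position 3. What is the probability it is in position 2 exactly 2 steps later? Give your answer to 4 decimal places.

Sum over the intermediate state after 1 step:
P = P(position 3→position 2)·P(position 2→position 2) + P(position 3→position 3)·P(position 3→position 2) + P(position 3→position 4)·P(position 4→position 2)
  = 0.3×0.3 + 0.3×0.3 + 0.4×0.2
  = 0.0900 + 0.0900 + 0.0800 = 0.2600

0.2600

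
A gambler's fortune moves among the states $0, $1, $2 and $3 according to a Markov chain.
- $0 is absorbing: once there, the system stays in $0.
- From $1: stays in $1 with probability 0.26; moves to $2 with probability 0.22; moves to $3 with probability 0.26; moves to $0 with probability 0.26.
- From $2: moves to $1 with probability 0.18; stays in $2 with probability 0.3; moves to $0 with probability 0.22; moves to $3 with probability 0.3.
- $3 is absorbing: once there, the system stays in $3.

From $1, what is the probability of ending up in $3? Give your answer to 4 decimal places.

Let h(s) be the probability of absorption at $3 starting from transient state s. Then h($3) = 1 and h($0) = 0. By first-step analysis:
h($1) = 0.26·0 + 0.26·h($1) + 0.22·h($2) + 0.26·1
h($2) = 0.22·0 + 0.18·h($1) + 0.3·h($2) + 0.3·1
Solving: h($1) = 0.5184, h($2) = 0.5619.
Starting from $1, the probability is 0.5184.

0.5184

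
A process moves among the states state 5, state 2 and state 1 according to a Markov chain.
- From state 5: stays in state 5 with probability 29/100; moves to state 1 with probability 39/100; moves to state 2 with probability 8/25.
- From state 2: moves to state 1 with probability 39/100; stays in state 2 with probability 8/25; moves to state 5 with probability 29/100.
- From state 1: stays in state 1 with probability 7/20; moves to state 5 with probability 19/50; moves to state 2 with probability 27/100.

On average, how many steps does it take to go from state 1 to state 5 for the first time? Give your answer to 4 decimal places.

2.8215

Let t(s) be the expected number of steps to first reach state 5 from state s, with t(state 5) = 0. Conditioning on the first step:
t(state 2) = 1 + 0.32·t(state 2) + 0.39·t(state 1)
t(state 1) = 1 + 0.27·t(state 2) + 0.35·t(state 1)
Solving: t(state 2) = 3.0888, t(state 1) = 2.8215.
Expected steps from state 1 to state 5: 2.8215.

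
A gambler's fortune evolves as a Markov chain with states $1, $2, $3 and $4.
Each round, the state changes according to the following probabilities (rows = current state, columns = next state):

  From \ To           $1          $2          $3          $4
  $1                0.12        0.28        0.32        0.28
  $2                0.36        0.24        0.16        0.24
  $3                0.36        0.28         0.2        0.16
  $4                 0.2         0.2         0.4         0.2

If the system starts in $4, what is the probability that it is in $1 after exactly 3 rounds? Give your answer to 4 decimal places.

Propagate the distribution vector 3 rounds from $4.
After 0 rounds: (0.0000, 0.0000, 0.0000, 1.0000)
After 1 round: (0.2000, 0.2000, 0.4000, 0.2000)
After 2 rounds: (0.2800, 0.2560, 0.2560, 0.2080)
After 3 rounds: (0.2595, 0.2531, 0.2650, 0.2224)
P(in $1 after 3 rounds) = 0.2595

0.2595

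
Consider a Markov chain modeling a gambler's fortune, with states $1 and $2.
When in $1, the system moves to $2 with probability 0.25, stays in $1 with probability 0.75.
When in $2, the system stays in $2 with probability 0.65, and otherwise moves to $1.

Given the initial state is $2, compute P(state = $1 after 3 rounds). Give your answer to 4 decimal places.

0.5460

Propagate the distribution vector 3 rounds from $2.
After 0 rounds: (0.0000, 1.0000)
After 1 round: (0.3500, 0.6500)
After 2 rounds: (0.4900, 0.5100)
After 3 rounds: (0.5460, 0.4540)
P(in $1 after 3 rounds) = 0.5460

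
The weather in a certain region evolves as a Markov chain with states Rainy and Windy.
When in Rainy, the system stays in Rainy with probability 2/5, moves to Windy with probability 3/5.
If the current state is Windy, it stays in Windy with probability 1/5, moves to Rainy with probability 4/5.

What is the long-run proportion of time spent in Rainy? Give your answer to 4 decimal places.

Let the stationary distribution be π with π = πP and π_1 + π_2 = 1.
π_1 = 0.4·π_1 + 0.8·π_2
Solving with the normalization constraint gives π = (0.5714, 0.4286).
So the stationary probability of Rainy is 0.5714.

0.5714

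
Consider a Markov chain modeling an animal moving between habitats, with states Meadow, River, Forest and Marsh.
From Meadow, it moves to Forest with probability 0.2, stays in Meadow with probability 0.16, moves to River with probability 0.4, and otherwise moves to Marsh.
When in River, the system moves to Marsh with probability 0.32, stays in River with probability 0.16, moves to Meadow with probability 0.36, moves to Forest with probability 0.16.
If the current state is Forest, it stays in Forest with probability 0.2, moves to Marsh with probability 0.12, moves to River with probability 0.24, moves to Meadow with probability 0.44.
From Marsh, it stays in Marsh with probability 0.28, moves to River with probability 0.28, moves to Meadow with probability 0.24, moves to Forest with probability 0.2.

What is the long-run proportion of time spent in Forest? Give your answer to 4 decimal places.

0.1890

Let the stationary distribution be π with π = πP and π_1 + π_2 + π_3 + π_4 = 1.
π_1 = 0.16·π_1 + 0.36·π_2 + 0.44·π_3 + 0.24·π_4
π_2 = 0.4·π_1 + 0.16·π_2 + 0.24·π_3 + 0.28·π_4
π_3 = 0.2·π_1 + 0.16·π_2 + 0.2·π_3 + 0.2·π_4
Solving with the normalization constraint gives π = (0.2877, 0.2741, 0.1890, 0.2492).
So the stationary probability of Forest is 0.1890.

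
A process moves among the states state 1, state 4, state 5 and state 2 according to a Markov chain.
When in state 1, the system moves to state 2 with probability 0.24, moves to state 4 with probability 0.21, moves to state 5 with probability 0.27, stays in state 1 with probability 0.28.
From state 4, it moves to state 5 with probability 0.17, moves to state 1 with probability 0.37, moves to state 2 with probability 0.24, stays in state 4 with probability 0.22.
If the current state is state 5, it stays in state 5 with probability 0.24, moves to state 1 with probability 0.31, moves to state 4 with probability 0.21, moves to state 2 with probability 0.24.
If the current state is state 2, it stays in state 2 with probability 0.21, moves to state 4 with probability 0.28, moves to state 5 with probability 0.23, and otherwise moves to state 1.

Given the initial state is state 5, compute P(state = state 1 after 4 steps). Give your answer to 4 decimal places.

Propagate the distribution vector 4 steps from state 5.
After 0 steps: (0.0000, 0.0000, 1.0000, 0.0000)
After 1 step: (0.3100, 0.2100, 0.2400, 0.2400)
After 2 steps: (0.3061, 0.2289, 0.2322, 0.2328)
After 3 steps: (0.3076, 0.2286, 0.2308, 0.2330)
After 4 steps: (0.3075, 0.2286, 0.2309, 0.2330)
P(in state 1 after 4 steps) = 0.3075

0.3075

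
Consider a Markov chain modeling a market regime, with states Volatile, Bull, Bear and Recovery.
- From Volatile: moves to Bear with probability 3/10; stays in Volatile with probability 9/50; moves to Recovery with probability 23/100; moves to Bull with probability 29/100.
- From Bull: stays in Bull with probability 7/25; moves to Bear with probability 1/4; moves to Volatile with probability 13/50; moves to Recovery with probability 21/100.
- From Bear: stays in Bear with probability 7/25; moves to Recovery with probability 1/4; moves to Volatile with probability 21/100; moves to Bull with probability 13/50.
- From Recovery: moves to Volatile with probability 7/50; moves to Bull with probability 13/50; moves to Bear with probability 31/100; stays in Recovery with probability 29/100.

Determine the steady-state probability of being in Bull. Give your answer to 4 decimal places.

Let the stationary distribution be π with π = πP and π_1 + π_2 + π_3 + π_4 = 1.
π_1 = 0.18·π_1 + 0.26·π_2 + 0.21·π_3 + 0.14·π_4
π_2 = 0.29·π_1 + 0.28·π_2 + 0.26·π_3 + 0.26·π_4
π_3 = 0.3·π_1 + 0.25·π_2 + 0.28·π_3 + 0.31·π_4
Solving with the normalization constraint gives π = (0.2004, 0.2714, 0.2832, 0.2449).
So the stationary probability of Bull is 0.2714.

0.2714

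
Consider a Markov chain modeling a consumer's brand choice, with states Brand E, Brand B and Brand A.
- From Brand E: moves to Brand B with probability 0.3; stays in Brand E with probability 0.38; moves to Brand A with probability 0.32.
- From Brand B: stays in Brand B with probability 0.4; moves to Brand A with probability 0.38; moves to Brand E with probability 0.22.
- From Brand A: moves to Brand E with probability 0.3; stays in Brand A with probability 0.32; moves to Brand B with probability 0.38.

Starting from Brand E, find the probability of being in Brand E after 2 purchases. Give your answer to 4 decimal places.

Sum over the intermediate state after 1 purchase:
P = P(Brand E→Brand E)·P(Brand E→Brand E) + P(Brand E→Brand B)·P(Brand B→Brand E) + P(Brand E→Brand A)·P(Brand A→Brand E)
  = 0.38×0.38 + 0.3×0.22 + 0.32×0.3
  = 0.1444 + 0.0660 + 0.0960 = 0.3064

0.3064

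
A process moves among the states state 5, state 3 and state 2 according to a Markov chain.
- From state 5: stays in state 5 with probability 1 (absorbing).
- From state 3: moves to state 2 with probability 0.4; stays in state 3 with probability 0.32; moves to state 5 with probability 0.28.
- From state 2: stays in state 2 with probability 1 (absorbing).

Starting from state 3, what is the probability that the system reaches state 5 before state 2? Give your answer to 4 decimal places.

0.4118

Let h(s) be the probability of absorption at state 5 starting from transient state s. Then h(state 5) = 1 and h(state 2) = 0. By first-step analysis:
h(state 3) = 0.28·1 + 0.32·h(state 3) + 0.4·0
Solving: h(state 3) = 0.4118.
Starting from state 3, the probability is 0.4118.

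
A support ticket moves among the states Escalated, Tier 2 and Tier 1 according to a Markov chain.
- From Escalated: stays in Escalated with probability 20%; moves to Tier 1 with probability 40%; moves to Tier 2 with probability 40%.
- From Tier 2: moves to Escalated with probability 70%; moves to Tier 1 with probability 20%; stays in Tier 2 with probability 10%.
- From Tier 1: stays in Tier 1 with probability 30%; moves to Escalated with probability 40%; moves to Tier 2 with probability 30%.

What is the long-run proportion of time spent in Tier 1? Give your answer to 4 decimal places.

Let the stationary distribution be π with π = πP and π_1 + π_2 + π_3 = 1.
π_1 = 0.2·π_1 + 0.7·π_2 + 0.4·π_3
π_2 = 0.4·π_1 + 0.1·π_2 + 0.3·π_3
Solving with the normalization constraint gives π = (0.4043, 0.2837, 0.3121).
So the stationary probability of Tier 1 is 0.3121.

0.3121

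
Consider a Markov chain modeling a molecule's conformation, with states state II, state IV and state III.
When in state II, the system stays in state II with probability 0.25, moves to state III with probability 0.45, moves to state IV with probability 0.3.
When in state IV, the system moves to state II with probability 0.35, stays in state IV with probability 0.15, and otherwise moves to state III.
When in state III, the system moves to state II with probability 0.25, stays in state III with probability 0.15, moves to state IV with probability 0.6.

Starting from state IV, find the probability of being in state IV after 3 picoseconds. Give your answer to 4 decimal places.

Propagate the distribution vector 3 picoseconds from state IV.
After 0 picoseconds: (0.0000, 1.0000, 0.0000)
After 1 picosecond: (0.3500, 0.1500, 0.5000)
After 2 picoseconds: (0.2650, 0.4275, 0.3075)
After 3 picoseconds: (0.2928, 0.3281, 0.3791)
P(in state IV after 3 picoseconds) = 0.3281

0.3281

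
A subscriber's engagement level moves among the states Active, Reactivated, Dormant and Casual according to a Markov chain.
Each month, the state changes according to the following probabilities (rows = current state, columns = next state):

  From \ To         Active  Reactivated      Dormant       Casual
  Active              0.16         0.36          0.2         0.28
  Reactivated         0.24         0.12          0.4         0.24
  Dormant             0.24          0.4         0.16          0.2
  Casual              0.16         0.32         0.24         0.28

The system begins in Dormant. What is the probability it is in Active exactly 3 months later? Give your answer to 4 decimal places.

0.2035

Propagate the distribution vector 3 months from Dormant.
After 0 months: (0.0000, 0.0000, 1.0000, 0.0000)
After 1 month: (0.2400, 0.4000, 0.1600, 0.2000)
After 2 months: (0.2048, 0.2624, 0.2816, 0.2512)
After 3 months: (0.2035, 0.2982, 0.2513, 0.2470)
P(in Active after 3 months) = 0.2035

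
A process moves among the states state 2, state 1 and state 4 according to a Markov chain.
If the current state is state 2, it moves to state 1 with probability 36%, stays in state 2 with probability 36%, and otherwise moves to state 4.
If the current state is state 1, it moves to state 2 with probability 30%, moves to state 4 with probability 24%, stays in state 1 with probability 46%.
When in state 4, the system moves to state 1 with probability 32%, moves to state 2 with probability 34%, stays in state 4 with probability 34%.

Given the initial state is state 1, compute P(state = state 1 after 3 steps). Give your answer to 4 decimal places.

Propagate the distribution vector 3 steps from state 1.
After 0 steps: (0.0000, 1.0000, 0.0000)
After 1 step: (0.3000, 0.4600, 0.2400)
After 2 steps: (0.3276, 0.3964, 0.2760)
After 3 steps: (0.3307, 0.3886, 0.2807)
P(in state 1 after 3 steps) = 0.3886

0.3886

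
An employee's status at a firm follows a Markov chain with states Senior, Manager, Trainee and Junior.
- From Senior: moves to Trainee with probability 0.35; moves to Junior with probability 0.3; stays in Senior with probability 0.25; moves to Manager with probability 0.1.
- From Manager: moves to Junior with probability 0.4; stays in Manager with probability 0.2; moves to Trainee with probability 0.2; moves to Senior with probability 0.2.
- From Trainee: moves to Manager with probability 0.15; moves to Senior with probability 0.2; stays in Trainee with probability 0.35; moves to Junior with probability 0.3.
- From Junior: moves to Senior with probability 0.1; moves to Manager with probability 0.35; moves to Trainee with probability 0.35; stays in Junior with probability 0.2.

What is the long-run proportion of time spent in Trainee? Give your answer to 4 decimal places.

0.3185

Let the stationary distribution be π with π = πP and π_1 + π_2 + π_3 + π_4 = 1.
π_1 = 0.25·π_1 + 0.2·π_2 + 0.2·π_3 + 0.1·π_4
π_2 = 0.1·π_1 + 0.2·π_2 + 0.15·π_3 + 0.35·π_4
π_3 = 0.35·π_1 + 0.2·π_2 + 0.35·π_3 + 0.35·π_4
Solving with the normalization constraint gives π = (0.1798, 0.2099, 0.3185, 0.2918).
So the stationary probability of Trainee is 0.3185.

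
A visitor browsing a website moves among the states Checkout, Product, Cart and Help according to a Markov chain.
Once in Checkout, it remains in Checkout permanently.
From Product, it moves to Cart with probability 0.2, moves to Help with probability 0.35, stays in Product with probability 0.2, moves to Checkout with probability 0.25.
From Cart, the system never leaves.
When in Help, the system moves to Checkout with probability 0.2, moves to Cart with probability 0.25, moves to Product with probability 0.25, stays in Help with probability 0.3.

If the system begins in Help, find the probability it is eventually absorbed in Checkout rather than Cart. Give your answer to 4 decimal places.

0.4709

Let h(s) be the probability of absorption at Checkout starting from transient state s. Then h(Checkout) = 1 and h(Cart) = 0. By first-step analysis:
h(Product) = 0.25·1 + 0.2·h(Product) + 0.2·0 + 0.35·h(Help)
h(Help) = 0.2·1 + 0.25·h(Product) + 0.25·0 + 0.3·h(Help)
Solving: h(Product) = 0.5185, h(Help) = 0.4709.
Starting from Help, the probability is 0.4709.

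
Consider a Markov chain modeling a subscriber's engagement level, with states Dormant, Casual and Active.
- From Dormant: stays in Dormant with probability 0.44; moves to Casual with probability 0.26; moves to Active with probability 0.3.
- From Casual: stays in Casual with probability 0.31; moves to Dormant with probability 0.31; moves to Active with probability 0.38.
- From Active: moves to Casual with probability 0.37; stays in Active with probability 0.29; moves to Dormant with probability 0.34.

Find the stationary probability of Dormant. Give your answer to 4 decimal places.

0.3674

Let the stationary distribution be π with π = πP and π_1 + π_2 + π_3 = 1.
π_1 = 0.44·π_1 + 0.31·π_2 + 0.34·π_3
π_2 = 0.26·π_1 + 0.31·π_2 + 0.37·π_3
Solving with the normalization constraint gives π = (0.3674, 0.3109, 0.3217).
So the stationary probability of Dormant is 0.3674.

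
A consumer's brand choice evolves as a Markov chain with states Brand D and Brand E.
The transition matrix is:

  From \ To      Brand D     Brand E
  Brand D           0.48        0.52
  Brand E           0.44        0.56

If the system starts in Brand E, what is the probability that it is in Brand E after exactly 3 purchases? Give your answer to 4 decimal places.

Propagate the distribution vector 3 purchases from Brand E.
After 0 purchases: (0.0000, 1.0000)
After 1 purchase: (0.4400, 0.5600)
After 2 purchases: (0.4576, 0.5424)
After 3 purchases: (0.4583, 0.5417)
P(in Brand E after 3 purchases) = 0.5417

0.5417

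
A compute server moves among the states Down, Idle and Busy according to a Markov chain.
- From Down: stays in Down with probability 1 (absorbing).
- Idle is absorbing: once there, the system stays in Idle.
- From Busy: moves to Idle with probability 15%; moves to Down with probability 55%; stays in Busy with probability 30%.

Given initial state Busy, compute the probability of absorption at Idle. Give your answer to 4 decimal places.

0.2143

Let h(s) be the probability of absorption at Idle starting from transient state s. Then h(Idle) = 1 and h(Down) = 0. By first-step analysis:
h(Busy) = 0.55·0 + 0.15·1 + 0.3·h(Busy)
Solving: h(Busy) = 0.2143.
Starting from Busy, the probability is 0.2143.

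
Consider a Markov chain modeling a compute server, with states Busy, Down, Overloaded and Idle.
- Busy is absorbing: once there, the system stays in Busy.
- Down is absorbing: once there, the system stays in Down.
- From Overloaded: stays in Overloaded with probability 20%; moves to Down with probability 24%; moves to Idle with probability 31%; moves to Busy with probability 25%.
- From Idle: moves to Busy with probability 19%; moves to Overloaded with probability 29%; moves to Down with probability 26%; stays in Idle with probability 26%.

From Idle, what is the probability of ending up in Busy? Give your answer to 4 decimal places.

0.4471

Let h(s) be the probability of absorption at Busy starting from transient state s. Then h(Busy) = 1 and h(Down) = 0. By first-step analysis:
h(Overloaded) = 0.25·1 + 0.24·0 + 0.2·h(Overloaded) + 0.31·h(Idle)
h(Idle) = 0.19·1 + 0.26·0 + 0.29·h(Overloaded) + 0.26·h(Idle)
Solving: h(Overloaded) = 0.4858, h(Idle) = 0.4471.
Starting from Idle, the probability is 0.4471.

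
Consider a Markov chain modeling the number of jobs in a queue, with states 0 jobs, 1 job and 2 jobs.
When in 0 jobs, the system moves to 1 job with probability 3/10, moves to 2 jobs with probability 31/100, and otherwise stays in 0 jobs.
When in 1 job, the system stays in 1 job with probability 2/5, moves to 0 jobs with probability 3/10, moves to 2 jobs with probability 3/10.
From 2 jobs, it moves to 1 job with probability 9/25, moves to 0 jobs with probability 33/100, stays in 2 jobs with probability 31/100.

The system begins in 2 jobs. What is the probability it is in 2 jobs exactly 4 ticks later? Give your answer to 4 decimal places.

0.3065

Propagate the distribution vector 4 ticks from 2 jobs.
After 0 ticks: (0.0000, 0.0000, 1.0000)
After 1 tick: (0.3300, 0.3600, 0.3100)
After 2 ticks: (0.3390, 0.3546, 0.3064)
After 3 ticks: (0.3397, 0.3538, 0.3065)
After 4 ticks: (0.3398, 0.3538, 0.3065)
P(in 2 jobs after 4 ticks) = 0.3065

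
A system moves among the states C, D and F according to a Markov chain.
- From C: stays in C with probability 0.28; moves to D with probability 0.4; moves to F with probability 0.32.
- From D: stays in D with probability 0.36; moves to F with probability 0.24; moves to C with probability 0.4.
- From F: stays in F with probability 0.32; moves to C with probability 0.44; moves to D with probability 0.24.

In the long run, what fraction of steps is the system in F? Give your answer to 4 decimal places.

0.2928

Let the stationary distribution be π with π = πP and π_1 + π_2 + π_3 = 1.
π_1 = 0.28·π_1 + 0.4·π_2 + 0.44·π_3
π_2 = 0.4·π_1 + 0.36·π_2 + 0.24·π_3
Solving with the normalization constraint gives π = (0.3676, 0.3396, 0.2928).
So the stationary probability of F is 0.2928.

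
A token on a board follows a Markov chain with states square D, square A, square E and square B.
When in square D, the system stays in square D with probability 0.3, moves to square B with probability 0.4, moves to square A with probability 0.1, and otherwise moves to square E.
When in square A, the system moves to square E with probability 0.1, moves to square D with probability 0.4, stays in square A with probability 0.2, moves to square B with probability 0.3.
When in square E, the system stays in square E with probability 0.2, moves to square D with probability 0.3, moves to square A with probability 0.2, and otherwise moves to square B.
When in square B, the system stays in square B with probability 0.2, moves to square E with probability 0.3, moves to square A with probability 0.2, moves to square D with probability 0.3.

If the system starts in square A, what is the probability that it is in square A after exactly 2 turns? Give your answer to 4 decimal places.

0.1600

Propagate the distribution vector 2 turns from square A.
After 0 turns: (0.0000, 1.0000, 0.0000, 0.0000)
After 1 turn: (0.4000, 0.2000, 0.1000, 0.3000)
After 2 turns: (0.3200, 0.1600, 0.2100, 0.3100)
P(in square A after 2 turns) = 0.1600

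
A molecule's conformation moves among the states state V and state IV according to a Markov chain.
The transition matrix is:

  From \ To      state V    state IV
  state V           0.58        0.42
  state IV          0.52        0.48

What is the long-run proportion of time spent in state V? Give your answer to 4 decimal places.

Let the stationary distribution be π with π = πP and π_1 + π_2 = 1.
π_1 = 0.58·π_1 + 0.52·π_2
Solving with the normalization constraint gives π = (0.5532, 0.4468).
So the stationary probability of state V is 0.5532.

0.5532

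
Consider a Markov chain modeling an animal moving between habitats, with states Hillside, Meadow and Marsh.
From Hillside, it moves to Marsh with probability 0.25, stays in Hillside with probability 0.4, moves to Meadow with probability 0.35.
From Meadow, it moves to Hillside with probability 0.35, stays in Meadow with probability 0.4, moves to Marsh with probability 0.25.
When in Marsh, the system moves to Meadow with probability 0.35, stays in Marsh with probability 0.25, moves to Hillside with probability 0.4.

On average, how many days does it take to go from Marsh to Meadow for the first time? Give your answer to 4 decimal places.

2.8571

Let t(s) be the expected number of days to first reach Meadow from state s, with t(Meadow) = 0. Conditioning on the first day:
t(Hillside) = 1 + 0.4·t(Hillside) + 0.25·t(Marsh)
t(Marsh) = 1 + 0.4·t(Hillside) + 0.25·t(Marsh)
Solving: t(Hillside) = 2.8571, t(Marsh) = 2.8571.
Expected days from Marsh to Meadow: 2.8571.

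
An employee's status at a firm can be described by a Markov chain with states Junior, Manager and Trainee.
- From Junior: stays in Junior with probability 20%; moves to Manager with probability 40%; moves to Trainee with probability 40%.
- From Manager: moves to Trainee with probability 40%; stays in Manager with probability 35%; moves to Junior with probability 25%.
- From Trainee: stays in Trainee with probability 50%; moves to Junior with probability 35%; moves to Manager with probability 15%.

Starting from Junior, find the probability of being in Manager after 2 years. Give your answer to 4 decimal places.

0.2800

Sum over the intermediate state after 1 year:
P = P(Junior→Junior)·P(Junior→Manager) + P(Junior→Manager)·P(Manager→Manager) + P(Junior→Trainee)·P(Trainee→Manager)
  = 0.2×0.4 + 0.4×0.35 + 0.4×0.15
  = 0.0800 + 0.1400 + 0.0600 = 0.2800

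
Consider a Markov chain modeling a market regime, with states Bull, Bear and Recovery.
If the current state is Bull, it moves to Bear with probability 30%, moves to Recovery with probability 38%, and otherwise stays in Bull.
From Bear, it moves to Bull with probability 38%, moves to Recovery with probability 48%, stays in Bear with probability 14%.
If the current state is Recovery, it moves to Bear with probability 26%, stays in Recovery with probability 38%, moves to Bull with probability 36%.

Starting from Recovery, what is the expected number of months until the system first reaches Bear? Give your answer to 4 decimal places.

Let t(s) be the expected number of months to first reach Bear from state s, with t(Bear) = 0. Conditioning on the first month:
t(Bull) = 1 + 0.32·t(Bull) + 0.38·t(Recovery)
t(Recovery) = 1 + 0.36·t(Bull) + 0.38·t(Recovery)
Solving: t(Bull) = 3.5112, t(Recovery) = 3.6517.
Expected months from Recovery to Bear: 3.6517.

3.6517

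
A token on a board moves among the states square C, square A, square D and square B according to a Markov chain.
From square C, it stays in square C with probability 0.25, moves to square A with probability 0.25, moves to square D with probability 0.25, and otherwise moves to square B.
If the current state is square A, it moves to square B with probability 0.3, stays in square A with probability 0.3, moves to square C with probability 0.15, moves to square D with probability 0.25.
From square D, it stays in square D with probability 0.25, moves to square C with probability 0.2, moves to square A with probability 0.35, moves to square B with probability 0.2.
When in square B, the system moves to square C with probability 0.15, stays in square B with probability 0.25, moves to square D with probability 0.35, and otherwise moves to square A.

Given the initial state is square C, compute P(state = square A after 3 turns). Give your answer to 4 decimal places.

Propagate the distribution vector 3 turns from square C.
After 0 turns: (1.0000, 0.0000, 0.0000, 0.0000)
After 1 turn: (0.2500, 0.2500, 0.2500, 0.2500)
After 2 turns: (0.1875, 0.2875, 0.2750, 0.2500)
After 3 turns: (0.1825, 0.2919, 0.2750, 0.2506)
P(in square A after 3 turns) = 0.2919

0.2919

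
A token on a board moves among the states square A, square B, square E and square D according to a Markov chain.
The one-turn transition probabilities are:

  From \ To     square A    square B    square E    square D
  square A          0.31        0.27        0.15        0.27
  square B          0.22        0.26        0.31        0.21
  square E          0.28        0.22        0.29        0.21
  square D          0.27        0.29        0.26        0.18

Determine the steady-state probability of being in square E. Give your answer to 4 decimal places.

Let the stationary distribution be π with π = πP and π_1 + π_2 + π_3 + π_4 = 1.
π_1 = 0.31·π_1 + 0.22·π_2 + 0.28·π_3 + 0.27·π_4
π_2 = 0.27·π_1 + 0.26·π_2 + 0.22·π_3 + 0.29·π_4
π_3 = 0.15·π_1 + 0.31·π_2 + 0.29·π_3 + 0.26·π_4
Solving with the normalization constraint gives π = (0.2704, 0.2593, 0.2507, 0.2196).
So the stationary probability of square E is 0.2507.

0.2507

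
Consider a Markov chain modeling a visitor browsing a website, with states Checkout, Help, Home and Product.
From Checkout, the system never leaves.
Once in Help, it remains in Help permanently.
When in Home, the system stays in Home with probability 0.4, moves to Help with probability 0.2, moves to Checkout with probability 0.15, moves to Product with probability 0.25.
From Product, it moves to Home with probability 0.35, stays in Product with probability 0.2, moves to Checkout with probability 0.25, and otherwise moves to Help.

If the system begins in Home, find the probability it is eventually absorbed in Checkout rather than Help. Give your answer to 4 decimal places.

Let h(s) be the probability of absorption at Checkout starting from transient state s. Then h(Checkout) = 1 and h(Help) = 0. By first-step analysis:
h(Home) = 0.15·1 + 0.2·0 + 0.4·h(Home) + 0.25·h(Product)
h(Product) = 0.25·1 + 0.2·0 + 0.35·h(Home) + 0.2·h(Product)
Solving: h(Home) = 0.4650, h(Product) = 0.5159.
Starting from Home, the probability is 0.4650.

0.4650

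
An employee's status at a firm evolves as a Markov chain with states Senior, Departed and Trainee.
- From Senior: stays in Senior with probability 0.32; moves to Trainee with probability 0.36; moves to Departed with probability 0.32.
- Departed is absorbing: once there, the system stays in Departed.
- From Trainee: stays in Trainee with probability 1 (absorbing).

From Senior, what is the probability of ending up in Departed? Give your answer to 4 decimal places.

0.4706

Let h(s) be the probability of absorption at Departed starting from transient state s. Then h(Departed) = 1 and h(Trainee) = 0. By first-step analysis:
h(Senior) = 0.32·h(Senior) + 0.32·1 + 0.36·0
Solving: h(Senior) = 0.4706.
Starting from Senior, the probability is 0.4706.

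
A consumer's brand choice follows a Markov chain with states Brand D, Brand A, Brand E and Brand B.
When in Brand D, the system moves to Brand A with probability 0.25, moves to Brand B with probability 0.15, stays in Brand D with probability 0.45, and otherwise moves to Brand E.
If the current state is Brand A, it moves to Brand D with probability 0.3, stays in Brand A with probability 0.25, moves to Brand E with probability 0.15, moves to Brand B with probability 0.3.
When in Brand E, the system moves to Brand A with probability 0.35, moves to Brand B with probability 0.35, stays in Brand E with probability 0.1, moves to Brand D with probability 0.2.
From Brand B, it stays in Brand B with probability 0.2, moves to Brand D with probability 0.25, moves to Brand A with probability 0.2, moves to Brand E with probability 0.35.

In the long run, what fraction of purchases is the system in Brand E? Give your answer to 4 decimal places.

Let the stationary distribution be π with π = πP and π_1 + π_2 + π_3 + π_4 = 1.
π_1 = 0.45·π_1 + 0.3·π_2 + 0.2·π_3 + 0.25·π_4
π_2 = 0.25·π_1 + 0.25·π_2 + 0.35·π_3 + 0.2·π_4
π_3 = 0.15·π_1 + 0.15·π_2 + 0.1·π_3 + 0.35·π_4
Solving with the normalization constraint gives π = (0.3168, 0.2569, 0.1882, 0.2381).
So the stationary probability of Brand E is 0.1882.

0.1882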